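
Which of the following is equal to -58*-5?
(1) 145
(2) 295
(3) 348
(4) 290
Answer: 4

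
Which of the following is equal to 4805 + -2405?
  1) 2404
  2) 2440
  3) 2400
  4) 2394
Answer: 3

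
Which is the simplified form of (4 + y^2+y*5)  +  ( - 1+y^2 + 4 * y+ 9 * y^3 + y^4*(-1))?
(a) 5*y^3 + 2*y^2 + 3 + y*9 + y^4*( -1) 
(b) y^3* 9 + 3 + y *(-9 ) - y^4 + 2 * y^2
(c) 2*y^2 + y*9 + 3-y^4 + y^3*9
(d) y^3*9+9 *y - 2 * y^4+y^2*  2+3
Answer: c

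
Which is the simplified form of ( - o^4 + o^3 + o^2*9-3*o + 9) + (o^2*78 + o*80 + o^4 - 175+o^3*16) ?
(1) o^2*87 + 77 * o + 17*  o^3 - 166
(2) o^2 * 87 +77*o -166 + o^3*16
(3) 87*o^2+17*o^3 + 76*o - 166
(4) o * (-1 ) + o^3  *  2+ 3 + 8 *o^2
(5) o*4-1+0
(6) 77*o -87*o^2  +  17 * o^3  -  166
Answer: 1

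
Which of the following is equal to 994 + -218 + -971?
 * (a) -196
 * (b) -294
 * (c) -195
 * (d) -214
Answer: c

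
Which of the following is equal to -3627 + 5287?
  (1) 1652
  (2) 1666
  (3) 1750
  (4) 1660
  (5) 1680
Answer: 4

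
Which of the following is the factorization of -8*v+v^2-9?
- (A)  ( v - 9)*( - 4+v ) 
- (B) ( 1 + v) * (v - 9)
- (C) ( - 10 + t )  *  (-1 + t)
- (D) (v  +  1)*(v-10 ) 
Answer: B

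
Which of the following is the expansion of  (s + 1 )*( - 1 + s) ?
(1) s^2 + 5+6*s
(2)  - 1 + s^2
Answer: 2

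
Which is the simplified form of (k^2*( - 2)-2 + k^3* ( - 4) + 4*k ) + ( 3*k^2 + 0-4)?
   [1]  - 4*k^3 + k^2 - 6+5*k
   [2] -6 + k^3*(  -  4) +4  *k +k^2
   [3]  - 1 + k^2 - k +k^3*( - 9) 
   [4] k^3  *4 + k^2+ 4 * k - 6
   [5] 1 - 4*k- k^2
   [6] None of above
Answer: 2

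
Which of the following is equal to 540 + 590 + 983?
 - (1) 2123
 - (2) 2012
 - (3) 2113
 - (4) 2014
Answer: 3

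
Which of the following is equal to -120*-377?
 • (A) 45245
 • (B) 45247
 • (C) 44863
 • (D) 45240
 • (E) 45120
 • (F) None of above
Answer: D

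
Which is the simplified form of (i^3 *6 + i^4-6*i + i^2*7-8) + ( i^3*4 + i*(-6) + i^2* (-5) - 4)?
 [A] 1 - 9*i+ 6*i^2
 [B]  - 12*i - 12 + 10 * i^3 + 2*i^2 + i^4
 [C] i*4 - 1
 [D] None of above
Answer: B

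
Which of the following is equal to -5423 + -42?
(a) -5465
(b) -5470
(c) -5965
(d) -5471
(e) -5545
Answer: a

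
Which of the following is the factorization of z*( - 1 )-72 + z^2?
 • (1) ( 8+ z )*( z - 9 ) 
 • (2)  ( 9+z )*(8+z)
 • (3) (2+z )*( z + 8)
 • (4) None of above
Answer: 1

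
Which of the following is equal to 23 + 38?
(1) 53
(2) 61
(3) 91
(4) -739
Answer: 2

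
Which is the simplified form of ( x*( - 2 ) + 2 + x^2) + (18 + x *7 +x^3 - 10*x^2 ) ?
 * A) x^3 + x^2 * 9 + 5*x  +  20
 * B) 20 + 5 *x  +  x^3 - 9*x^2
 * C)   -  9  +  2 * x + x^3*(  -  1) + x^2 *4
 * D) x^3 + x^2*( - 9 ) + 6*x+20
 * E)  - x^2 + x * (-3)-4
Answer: B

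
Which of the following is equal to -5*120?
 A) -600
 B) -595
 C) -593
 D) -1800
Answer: A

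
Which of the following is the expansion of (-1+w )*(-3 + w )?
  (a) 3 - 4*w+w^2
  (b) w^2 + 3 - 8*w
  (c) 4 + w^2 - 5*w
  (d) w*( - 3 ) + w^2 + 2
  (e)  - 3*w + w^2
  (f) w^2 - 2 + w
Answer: a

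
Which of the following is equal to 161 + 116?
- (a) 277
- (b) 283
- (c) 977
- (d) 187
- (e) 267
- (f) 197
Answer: a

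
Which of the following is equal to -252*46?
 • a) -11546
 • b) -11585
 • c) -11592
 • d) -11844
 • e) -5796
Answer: c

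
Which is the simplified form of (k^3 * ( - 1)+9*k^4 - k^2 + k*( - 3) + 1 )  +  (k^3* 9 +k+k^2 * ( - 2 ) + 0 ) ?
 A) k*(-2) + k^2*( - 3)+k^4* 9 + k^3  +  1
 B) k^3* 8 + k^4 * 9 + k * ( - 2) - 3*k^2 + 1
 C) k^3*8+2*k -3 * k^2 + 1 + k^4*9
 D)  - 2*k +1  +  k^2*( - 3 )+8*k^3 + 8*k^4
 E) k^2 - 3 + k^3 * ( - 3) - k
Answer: B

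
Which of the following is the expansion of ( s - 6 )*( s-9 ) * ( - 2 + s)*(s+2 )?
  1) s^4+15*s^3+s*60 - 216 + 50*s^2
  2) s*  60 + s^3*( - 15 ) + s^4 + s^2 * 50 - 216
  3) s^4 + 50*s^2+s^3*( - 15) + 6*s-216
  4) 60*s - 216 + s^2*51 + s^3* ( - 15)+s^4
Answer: 2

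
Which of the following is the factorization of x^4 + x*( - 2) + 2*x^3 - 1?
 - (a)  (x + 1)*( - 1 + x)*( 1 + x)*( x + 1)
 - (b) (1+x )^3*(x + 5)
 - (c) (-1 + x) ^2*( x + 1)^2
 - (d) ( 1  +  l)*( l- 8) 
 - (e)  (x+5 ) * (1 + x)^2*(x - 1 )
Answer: a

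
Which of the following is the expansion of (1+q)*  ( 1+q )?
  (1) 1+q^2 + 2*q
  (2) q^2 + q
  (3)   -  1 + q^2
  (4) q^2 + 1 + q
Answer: 1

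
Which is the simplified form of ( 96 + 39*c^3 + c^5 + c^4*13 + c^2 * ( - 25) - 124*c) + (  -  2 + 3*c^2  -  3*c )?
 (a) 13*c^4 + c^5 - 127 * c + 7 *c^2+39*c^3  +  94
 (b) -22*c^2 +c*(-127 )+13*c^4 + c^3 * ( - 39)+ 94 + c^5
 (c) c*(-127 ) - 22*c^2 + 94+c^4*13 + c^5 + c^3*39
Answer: c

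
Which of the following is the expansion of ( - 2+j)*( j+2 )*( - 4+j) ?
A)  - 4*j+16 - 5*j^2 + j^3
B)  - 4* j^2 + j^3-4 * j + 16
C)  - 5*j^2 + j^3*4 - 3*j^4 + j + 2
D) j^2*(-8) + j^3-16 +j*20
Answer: B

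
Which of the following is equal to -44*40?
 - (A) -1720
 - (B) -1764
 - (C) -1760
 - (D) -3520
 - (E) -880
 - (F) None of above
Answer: C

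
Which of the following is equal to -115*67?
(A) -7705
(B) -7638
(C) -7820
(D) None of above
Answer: A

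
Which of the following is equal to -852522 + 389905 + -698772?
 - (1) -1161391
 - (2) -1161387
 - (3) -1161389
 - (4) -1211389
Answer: 3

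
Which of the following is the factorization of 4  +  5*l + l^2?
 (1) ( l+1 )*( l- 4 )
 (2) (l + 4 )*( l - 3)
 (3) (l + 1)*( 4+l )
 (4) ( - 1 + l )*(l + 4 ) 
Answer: 3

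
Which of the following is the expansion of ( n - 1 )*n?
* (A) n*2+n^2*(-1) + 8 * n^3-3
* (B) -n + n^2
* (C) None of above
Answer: B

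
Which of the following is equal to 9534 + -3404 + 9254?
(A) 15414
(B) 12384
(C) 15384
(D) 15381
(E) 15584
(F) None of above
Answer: C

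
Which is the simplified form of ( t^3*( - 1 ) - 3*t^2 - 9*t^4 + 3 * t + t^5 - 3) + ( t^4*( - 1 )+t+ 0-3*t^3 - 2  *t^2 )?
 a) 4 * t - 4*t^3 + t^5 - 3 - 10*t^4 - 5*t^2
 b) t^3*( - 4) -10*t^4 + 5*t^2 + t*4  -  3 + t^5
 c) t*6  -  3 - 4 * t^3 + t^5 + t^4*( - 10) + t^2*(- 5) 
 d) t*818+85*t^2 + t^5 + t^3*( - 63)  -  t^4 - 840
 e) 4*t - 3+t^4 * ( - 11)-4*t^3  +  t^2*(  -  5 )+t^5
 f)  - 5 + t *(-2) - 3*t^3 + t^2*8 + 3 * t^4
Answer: a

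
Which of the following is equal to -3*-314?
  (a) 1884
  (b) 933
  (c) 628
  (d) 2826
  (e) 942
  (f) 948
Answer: e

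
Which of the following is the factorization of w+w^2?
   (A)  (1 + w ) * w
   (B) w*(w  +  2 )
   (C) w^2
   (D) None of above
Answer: A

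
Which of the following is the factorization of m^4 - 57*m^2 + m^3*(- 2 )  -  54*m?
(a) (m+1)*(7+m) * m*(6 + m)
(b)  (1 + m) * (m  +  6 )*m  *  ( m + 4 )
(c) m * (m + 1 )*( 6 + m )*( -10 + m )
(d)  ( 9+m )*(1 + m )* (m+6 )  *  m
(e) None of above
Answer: e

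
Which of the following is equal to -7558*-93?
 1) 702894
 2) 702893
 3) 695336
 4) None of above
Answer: 1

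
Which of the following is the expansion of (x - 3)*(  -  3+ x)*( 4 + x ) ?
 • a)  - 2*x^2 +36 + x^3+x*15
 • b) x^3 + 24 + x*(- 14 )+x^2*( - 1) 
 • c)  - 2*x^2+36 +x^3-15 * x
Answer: c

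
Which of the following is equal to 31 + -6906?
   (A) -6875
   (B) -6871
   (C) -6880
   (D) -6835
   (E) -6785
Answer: A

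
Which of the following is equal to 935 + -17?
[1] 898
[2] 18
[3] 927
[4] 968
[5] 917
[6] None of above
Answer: 6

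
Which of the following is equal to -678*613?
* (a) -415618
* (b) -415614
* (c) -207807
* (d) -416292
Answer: b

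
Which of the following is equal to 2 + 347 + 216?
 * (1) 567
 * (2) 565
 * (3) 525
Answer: 2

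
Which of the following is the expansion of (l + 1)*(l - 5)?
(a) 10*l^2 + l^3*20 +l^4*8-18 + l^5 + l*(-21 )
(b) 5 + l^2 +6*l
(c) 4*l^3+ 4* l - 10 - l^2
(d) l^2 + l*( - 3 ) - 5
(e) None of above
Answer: e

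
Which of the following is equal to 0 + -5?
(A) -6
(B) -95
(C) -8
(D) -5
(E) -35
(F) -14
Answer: D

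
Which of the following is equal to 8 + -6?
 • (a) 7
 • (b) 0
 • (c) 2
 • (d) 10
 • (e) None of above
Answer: c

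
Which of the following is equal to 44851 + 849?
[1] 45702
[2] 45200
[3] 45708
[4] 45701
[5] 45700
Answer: 5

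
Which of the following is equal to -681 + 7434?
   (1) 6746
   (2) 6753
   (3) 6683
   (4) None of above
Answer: 2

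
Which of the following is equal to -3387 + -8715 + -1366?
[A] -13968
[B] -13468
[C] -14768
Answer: B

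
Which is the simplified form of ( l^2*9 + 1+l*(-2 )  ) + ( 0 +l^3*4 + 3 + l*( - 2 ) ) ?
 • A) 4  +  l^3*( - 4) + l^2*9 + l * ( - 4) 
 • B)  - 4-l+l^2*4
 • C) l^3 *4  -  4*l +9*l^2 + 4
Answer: C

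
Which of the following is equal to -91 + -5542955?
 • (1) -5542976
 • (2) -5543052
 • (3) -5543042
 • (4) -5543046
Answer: 4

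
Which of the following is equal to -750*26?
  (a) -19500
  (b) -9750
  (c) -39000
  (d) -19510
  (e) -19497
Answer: a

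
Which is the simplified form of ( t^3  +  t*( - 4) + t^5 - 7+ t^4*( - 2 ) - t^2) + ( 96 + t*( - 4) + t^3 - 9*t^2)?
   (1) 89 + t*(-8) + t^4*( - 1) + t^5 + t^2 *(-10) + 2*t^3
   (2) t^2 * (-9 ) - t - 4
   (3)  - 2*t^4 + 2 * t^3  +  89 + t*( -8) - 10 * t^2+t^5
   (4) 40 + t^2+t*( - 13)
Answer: 3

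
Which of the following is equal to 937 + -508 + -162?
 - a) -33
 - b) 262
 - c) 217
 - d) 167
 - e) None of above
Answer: e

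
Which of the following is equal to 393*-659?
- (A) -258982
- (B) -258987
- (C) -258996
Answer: B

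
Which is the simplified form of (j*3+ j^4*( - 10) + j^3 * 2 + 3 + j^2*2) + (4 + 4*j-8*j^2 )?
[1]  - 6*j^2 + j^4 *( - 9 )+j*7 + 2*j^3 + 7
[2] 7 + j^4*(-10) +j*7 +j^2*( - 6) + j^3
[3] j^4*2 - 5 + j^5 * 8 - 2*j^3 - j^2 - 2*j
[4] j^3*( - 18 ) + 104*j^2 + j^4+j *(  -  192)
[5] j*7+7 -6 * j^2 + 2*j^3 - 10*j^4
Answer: 5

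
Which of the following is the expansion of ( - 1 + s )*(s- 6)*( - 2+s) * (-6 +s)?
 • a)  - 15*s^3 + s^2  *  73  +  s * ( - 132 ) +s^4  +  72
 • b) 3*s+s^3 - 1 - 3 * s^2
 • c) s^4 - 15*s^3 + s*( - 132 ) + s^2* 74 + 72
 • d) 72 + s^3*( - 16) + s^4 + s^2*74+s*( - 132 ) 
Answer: c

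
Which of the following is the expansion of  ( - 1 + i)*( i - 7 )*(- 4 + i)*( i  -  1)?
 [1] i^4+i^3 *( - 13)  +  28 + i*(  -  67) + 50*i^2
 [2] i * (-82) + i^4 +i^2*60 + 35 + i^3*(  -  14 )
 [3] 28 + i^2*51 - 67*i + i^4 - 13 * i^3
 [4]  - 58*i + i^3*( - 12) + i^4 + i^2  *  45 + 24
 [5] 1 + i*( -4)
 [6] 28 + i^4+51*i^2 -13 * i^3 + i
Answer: 3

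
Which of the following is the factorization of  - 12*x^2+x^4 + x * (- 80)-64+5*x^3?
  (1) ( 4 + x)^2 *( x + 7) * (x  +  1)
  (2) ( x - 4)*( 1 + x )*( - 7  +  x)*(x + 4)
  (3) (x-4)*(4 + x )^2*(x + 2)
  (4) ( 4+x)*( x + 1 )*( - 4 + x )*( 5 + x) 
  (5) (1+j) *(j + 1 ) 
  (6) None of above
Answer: 6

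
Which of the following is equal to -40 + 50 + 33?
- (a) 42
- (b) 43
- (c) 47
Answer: b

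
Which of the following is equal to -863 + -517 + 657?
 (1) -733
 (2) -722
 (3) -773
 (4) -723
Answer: 4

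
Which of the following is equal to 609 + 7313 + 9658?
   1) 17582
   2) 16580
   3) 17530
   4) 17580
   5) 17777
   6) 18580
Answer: 4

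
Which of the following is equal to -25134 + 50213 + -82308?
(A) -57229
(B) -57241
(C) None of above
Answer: A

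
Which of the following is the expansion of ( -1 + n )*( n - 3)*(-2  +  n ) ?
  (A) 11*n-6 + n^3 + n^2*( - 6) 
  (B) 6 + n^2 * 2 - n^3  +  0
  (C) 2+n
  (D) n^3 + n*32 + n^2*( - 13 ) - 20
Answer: A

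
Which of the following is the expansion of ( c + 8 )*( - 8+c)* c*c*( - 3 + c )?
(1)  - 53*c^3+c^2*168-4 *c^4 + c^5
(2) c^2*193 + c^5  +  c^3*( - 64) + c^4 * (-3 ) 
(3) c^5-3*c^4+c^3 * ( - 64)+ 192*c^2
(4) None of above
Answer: 3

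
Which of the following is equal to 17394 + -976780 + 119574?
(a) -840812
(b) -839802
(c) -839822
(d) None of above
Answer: d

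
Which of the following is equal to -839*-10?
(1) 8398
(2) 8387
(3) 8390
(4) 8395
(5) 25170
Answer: 3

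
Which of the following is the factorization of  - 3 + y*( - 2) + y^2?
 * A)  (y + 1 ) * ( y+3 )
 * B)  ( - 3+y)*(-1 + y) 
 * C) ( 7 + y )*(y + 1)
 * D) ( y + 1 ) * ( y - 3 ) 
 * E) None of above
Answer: D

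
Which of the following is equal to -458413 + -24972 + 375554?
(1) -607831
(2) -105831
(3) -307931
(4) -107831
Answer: 4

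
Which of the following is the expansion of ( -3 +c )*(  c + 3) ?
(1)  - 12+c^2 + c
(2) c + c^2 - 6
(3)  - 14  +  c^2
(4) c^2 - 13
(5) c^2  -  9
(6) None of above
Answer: 5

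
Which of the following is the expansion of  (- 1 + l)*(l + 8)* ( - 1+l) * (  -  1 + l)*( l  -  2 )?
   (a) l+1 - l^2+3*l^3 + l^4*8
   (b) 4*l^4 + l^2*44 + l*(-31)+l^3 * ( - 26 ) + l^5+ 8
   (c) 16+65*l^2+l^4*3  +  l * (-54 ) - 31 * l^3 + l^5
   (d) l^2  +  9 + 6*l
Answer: c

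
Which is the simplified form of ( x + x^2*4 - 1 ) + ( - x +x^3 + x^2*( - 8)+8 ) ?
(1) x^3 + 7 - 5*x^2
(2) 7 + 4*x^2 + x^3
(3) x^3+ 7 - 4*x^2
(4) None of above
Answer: 3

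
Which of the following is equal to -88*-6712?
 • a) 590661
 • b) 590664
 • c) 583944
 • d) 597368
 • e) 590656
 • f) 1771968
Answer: e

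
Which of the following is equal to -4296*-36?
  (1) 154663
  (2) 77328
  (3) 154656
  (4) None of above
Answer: 3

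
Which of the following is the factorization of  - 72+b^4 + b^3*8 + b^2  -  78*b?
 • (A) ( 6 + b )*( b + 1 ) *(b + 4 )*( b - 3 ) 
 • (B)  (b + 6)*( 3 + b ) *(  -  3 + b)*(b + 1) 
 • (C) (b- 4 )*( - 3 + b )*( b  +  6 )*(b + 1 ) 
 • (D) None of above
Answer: A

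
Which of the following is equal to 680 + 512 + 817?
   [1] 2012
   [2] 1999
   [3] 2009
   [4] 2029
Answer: 3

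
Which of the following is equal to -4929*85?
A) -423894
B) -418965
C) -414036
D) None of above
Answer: B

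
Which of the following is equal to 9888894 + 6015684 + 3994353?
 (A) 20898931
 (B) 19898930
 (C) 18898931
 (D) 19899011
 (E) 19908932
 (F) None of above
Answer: F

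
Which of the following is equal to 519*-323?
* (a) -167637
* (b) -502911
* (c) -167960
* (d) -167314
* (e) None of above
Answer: a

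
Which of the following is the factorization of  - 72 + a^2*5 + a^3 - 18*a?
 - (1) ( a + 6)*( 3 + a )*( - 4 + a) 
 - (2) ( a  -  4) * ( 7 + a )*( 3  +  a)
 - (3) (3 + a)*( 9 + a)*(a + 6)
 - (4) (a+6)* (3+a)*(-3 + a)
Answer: 1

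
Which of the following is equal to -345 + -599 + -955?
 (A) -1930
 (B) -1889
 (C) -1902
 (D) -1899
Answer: D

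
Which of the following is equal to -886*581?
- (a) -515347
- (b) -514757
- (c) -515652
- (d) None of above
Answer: d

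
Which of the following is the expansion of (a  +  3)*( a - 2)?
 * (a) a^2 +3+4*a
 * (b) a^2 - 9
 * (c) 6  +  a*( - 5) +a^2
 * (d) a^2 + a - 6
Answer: d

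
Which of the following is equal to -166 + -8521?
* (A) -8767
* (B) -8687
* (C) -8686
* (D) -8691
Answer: B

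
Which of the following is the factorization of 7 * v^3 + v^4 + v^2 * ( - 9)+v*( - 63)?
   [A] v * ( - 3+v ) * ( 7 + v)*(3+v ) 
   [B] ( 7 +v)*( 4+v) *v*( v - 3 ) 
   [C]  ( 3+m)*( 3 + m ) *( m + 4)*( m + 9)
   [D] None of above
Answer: A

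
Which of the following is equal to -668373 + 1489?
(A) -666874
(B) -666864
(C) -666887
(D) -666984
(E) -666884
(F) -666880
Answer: E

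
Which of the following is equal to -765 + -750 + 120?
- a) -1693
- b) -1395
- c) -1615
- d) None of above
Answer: b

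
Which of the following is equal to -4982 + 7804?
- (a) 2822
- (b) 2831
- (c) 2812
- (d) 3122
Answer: a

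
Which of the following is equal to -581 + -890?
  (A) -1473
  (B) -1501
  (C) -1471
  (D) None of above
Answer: C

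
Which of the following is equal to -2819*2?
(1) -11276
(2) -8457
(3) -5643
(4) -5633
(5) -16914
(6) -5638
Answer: 6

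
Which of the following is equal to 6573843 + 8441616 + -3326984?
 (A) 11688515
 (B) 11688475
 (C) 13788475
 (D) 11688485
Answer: B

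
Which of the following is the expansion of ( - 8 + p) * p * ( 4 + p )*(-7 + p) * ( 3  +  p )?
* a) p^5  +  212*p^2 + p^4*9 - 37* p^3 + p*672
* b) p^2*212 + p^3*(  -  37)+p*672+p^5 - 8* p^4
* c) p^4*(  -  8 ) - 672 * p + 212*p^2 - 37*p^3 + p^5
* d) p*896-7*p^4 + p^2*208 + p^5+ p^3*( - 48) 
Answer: b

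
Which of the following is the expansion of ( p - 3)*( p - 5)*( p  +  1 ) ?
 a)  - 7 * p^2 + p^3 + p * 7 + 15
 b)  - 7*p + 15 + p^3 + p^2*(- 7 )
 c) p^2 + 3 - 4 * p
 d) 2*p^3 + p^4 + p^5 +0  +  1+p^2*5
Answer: a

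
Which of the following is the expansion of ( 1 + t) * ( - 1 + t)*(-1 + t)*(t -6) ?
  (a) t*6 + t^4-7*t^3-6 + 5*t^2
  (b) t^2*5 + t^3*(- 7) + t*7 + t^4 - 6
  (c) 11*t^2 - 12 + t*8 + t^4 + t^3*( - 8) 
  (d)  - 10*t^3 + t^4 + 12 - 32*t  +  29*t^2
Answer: b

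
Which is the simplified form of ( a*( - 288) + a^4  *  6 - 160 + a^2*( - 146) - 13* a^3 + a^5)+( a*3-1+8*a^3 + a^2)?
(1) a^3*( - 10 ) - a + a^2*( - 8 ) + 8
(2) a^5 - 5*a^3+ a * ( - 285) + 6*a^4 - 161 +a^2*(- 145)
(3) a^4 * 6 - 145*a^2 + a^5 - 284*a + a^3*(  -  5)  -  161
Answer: 2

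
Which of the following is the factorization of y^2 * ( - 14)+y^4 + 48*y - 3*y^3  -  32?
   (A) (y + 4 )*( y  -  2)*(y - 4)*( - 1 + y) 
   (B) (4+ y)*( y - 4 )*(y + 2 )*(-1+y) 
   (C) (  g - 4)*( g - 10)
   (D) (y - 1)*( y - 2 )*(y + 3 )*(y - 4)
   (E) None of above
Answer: A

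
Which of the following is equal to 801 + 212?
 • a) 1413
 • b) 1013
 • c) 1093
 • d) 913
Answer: b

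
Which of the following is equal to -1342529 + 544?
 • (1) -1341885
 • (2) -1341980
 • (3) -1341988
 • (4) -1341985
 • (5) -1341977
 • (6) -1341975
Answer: 4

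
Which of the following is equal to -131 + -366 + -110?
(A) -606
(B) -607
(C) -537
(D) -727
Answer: B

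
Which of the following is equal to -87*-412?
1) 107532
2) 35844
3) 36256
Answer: 2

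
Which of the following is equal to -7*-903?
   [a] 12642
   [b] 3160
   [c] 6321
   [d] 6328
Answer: c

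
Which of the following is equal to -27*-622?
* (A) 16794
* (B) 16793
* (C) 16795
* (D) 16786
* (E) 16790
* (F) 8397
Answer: A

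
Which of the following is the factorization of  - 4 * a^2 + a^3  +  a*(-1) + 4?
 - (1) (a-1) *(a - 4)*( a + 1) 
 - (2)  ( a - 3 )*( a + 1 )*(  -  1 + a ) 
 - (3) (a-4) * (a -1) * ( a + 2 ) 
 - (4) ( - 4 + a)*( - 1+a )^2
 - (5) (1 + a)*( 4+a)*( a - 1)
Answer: 1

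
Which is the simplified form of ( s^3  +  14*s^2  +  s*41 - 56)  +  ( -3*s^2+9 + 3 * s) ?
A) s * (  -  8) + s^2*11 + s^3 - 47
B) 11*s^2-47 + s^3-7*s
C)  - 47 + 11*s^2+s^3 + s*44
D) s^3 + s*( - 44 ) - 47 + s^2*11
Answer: C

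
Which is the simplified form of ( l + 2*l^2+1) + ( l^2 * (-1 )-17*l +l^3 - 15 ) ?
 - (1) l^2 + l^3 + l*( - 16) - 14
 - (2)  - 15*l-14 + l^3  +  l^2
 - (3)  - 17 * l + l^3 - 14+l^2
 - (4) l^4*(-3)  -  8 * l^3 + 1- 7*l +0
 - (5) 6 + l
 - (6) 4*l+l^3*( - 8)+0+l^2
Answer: 1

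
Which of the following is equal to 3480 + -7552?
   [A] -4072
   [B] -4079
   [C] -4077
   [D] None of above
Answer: A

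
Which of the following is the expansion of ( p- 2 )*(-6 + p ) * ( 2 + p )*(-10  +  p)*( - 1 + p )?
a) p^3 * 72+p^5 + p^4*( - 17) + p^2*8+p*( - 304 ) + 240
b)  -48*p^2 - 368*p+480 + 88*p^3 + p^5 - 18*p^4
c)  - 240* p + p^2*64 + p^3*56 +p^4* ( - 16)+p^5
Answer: a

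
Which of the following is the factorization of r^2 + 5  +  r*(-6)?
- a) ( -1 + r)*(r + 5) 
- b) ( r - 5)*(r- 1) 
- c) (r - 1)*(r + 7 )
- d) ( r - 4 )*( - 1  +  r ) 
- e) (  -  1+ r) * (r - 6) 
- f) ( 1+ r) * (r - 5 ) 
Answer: b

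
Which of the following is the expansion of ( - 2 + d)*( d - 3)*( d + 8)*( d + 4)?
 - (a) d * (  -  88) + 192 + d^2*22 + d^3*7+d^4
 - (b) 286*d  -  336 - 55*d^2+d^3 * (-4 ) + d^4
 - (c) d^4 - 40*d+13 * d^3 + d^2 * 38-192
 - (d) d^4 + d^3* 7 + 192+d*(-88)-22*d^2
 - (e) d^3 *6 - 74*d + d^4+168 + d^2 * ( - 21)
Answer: d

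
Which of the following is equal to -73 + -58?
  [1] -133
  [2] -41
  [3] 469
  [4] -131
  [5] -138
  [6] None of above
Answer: 4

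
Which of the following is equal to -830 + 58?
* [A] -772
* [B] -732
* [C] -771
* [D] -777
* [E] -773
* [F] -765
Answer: A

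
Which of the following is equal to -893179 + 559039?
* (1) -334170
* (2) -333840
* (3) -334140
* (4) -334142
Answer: 3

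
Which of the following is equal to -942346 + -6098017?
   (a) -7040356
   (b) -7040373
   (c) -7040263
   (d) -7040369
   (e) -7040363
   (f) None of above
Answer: e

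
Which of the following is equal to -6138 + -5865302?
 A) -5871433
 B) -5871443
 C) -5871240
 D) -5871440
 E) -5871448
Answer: D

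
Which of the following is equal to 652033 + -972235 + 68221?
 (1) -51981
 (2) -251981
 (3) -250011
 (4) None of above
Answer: 2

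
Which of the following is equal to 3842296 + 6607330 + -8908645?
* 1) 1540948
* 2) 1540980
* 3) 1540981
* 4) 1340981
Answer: 3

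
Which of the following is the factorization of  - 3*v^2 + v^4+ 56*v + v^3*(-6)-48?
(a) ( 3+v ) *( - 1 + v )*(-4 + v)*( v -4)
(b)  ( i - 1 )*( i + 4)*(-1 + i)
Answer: a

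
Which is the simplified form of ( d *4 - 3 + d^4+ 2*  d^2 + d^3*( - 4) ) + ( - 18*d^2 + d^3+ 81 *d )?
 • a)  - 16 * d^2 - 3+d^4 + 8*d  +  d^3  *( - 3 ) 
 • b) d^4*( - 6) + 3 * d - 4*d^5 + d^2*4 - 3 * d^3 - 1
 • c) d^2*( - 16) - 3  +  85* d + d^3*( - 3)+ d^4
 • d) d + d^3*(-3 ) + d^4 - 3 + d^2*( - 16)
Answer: c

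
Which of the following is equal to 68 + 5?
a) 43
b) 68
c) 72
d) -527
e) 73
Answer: e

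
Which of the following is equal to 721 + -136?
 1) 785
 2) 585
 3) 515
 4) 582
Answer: 2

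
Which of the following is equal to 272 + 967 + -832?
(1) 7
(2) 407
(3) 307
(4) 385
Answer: 2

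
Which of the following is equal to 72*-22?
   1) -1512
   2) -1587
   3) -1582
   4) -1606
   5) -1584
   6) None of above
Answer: 5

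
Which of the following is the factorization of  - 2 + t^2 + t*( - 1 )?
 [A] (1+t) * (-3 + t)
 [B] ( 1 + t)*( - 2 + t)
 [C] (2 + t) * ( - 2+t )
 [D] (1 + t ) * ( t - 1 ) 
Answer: B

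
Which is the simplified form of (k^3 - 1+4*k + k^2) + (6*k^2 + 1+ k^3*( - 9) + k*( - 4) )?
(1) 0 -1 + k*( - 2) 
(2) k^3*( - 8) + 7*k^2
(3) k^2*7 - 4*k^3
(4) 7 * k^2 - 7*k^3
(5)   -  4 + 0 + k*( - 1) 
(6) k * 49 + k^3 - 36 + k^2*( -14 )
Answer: 2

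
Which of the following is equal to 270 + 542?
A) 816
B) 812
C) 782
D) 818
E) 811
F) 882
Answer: B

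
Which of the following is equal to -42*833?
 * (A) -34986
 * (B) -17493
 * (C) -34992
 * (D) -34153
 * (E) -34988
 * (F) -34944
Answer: A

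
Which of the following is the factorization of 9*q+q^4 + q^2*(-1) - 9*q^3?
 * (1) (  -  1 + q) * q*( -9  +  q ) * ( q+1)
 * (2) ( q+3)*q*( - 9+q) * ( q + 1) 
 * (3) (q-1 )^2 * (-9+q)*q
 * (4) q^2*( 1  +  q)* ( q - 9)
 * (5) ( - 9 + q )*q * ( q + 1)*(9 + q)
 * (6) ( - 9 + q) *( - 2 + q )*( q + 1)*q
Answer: 1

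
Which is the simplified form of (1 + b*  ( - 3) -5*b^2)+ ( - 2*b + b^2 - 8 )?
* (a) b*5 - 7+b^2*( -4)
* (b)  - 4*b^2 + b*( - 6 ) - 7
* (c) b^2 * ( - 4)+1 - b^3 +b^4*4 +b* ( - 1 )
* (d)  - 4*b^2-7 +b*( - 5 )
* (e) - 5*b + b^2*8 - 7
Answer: d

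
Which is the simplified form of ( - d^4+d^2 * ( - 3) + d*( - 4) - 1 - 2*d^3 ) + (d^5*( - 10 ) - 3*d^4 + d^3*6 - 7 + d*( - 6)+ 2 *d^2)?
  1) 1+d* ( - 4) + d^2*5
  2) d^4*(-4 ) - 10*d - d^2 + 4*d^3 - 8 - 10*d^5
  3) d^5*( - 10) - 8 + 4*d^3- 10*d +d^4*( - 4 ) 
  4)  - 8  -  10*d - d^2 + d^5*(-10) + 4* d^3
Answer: 2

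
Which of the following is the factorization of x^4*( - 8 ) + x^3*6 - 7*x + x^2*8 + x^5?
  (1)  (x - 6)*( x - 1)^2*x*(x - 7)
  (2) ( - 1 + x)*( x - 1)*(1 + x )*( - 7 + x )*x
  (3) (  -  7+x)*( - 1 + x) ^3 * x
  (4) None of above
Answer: 2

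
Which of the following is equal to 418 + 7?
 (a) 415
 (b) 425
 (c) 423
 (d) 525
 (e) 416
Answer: b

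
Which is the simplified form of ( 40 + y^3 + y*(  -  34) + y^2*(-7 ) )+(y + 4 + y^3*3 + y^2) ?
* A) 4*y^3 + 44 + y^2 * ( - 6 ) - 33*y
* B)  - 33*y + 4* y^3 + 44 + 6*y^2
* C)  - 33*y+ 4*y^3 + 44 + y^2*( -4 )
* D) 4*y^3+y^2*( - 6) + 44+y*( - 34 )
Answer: A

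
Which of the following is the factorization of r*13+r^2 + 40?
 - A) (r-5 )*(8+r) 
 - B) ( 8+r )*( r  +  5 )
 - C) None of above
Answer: B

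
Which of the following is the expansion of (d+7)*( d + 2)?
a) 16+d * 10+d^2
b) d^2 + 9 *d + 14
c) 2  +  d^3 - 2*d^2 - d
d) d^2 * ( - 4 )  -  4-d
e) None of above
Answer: b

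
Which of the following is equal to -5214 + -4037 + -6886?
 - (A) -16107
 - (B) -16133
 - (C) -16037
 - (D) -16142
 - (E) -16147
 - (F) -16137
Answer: F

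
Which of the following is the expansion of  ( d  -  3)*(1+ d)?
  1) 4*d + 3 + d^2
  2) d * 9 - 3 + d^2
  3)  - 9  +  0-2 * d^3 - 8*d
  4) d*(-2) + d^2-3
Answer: 4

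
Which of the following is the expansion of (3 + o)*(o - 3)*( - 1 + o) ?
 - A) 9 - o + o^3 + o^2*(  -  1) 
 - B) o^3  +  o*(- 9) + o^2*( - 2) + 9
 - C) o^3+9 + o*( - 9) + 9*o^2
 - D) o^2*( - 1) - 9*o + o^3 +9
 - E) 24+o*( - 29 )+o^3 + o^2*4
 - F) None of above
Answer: D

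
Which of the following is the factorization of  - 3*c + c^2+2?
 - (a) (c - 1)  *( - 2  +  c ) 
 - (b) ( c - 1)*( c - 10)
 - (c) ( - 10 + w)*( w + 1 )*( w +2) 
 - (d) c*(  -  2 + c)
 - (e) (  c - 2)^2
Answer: a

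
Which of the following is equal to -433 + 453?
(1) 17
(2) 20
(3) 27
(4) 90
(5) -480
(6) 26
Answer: 2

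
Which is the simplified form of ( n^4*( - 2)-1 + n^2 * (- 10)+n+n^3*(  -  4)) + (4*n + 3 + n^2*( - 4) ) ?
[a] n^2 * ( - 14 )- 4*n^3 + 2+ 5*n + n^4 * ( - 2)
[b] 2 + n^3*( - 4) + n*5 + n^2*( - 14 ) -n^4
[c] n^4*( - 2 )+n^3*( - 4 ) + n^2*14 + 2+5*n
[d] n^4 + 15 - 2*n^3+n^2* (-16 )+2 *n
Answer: a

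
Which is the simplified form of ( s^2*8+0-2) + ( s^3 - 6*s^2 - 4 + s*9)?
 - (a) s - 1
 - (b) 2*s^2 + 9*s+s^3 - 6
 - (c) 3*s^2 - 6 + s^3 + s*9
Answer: b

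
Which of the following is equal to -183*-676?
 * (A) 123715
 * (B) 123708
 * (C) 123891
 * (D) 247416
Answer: B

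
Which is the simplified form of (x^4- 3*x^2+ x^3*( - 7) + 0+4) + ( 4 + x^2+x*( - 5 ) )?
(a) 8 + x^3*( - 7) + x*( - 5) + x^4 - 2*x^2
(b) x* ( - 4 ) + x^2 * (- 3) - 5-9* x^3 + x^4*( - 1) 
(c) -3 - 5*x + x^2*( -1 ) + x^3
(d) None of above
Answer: a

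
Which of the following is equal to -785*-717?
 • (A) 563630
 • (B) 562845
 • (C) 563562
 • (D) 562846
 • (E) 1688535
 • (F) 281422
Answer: B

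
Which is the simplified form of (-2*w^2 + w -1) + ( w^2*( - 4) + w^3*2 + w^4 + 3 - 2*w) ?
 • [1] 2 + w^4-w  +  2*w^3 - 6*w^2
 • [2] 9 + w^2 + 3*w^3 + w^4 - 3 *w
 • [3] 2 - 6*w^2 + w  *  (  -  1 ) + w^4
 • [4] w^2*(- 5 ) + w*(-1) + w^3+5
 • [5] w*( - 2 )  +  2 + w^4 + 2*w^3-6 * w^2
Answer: 1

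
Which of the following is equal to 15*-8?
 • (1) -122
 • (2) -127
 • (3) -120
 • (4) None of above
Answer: 3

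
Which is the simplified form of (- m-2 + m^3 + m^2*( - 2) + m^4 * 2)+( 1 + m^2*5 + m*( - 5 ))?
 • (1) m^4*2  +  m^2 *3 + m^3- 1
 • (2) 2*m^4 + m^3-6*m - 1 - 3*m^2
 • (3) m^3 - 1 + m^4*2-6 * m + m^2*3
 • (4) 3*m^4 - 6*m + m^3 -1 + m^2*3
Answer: 3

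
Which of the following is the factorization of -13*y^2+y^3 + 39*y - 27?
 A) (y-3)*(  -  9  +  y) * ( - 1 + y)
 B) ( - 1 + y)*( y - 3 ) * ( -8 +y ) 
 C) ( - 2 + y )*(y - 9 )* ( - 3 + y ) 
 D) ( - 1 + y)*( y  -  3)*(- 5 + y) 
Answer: A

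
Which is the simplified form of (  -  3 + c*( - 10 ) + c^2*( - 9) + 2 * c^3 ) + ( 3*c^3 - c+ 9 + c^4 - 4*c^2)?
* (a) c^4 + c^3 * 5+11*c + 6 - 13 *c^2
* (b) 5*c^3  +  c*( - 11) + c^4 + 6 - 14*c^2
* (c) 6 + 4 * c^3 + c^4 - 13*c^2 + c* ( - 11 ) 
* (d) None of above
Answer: d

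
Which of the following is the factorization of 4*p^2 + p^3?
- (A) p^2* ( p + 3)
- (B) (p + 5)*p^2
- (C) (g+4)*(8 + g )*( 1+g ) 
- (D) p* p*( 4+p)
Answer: D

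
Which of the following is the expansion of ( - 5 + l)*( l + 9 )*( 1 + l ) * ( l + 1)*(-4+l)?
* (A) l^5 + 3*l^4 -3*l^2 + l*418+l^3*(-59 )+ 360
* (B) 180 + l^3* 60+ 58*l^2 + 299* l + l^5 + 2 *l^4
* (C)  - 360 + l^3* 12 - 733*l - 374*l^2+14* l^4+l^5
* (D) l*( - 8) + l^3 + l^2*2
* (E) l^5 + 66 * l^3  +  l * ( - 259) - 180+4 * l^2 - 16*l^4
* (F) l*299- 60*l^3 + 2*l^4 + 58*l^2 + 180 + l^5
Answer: F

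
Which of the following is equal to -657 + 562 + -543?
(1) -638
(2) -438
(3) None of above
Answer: 1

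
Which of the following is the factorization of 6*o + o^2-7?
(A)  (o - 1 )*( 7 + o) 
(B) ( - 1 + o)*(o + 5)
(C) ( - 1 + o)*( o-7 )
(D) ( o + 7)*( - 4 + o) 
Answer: A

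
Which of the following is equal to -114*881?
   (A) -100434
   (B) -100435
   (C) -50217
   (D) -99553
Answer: A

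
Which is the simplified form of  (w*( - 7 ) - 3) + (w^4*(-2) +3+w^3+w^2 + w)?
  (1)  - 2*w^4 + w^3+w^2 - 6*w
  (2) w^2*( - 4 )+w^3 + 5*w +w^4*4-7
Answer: 1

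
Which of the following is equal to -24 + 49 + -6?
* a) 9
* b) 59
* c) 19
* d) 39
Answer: c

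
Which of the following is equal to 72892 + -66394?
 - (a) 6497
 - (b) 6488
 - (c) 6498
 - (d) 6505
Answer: c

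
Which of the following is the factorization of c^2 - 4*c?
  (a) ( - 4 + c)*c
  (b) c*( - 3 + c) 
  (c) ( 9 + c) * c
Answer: a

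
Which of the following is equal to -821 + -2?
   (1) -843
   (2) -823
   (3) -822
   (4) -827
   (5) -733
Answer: 2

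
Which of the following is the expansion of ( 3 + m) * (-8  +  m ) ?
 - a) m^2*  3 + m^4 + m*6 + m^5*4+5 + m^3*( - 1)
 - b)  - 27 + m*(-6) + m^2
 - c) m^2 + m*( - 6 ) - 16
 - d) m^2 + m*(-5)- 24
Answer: d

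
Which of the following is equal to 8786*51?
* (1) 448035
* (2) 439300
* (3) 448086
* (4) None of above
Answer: 3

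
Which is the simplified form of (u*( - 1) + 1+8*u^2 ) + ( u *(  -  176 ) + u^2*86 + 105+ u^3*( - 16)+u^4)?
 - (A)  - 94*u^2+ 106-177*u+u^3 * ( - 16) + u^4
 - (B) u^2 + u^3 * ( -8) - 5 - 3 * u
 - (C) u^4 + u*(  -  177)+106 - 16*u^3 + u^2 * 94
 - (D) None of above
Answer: C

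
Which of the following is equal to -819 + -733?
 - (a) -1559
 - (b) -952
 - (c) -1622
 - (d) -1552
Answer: d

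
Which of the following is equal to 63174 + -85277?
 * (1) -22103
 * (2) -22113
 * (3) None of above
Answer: 1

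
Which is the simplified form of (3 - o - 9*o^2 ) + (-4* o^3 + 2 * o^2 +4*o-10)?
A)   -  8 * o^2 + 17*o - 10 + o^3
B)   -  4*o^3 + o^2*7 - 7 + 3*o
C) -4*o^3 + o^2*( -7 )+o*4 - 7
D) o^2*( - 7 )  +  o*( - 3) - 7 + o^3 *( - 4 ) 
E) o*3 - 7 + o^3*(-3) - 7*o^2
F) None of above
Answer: F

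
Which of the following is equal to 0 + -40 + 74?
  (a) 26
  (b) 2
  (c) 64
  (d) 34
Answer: d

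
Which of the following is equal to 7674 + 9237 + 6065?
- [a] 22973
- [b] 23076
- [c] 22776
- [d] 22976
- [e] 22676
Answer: d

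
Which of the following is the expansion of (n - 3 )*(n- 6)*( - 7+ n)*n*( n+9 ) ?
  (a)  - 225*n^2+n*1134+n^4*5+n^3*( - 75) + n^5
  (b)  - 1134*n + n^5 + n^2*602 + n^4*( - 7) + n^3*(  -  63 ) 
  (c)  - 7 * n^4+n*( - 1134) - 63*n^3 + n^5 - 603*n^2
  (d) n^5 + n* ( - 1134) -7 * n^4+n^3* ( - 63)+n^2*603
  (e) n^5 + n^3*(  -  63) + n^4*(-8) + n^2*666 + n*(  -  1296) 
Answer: d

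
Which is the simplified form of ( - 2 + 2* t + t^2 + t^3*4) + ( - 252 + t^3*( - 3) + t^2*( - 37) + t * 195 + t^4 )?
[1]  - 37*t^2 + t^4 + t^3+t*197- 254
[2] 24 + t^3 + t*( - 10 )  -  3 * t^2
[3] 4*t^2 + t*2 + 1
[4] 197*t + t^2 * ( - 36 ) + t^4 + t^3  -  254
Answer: 4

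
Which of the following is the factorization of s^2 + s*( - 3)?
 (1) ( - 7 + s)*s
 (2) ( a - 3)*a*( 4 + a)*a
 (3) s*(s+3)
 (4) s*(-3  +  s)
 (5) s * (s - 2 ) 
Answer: 4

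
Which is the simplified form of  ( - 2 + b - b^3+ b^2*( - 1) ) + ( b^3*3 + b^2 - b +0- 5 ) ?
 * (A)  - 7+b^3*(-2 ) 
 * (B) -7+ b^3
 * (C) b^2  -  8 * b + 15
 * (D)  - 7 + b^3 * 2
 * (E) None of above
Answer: D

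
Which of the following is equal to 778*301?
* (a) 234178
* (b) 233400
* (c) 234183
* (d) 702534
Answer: a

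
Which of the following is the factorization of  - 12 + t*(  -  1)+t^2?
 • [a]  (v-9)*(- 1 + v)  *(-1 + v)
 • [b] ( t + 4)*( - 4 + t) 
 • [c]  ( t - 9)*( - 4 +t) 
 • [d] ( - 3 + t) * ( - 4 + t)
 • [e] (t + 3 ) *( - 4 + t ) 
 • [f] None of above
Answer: e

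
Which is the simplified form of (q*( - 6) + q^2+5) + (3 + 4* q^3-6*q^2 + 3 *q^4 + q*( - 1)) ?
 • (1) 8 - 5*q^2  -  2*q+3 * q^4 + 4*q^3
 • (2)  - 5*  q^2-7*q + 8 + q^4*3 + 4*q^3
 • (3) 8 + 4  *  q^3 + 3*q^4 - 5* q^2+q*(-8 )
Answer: 2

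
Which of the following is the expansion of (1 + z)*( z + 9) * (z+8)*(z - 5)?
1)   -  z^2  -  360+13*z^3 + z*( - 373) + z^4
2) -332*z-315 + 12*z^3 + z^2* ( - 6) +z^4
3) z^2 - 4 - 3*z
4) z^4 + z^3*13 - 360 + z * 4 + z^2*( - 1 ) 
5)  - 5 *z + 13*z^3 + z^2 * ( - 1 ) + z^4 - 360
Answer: 1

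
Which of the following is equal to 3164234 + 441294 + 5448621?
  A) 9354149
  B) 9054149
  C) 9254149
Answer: B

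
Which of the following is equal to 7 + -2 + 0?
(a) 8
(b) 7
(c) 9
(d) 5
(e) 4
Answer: d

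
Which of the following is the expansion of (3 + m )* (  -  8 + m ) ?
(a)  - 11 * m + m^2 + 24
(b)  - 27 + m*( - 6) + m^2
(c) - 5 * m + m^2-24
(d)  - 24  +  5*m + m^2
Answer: c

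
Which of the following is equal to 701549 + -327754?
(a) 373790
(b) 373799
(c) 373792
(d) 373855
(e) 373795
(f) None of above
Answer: e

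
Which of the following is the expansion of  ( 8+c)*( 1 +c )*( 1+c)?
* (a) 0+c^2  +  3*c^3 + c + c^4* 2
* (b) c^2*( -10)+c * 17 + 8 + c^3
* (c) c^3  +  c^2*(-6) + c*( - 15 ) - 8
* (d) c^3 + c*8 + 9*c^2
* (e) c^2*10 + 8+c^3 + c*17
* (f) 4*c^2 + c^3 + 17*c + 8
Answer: e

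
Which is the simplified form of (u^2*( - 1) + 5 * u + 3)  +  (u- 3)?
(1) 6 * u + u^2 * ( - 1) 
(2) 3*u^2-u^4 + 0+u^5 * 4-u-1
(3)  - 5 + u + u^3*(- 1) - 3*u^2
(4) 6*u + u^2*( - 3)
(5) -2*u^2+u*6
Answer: 1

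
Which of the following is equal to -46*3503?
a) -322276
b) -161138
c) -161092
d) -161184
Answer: b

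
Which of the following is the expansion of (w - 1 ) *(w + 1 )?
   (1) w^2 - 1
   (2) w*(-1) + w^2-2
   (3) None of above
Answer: 1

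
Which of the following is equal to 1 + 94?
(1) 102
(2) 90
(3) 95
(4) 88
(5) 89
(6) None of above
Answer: 3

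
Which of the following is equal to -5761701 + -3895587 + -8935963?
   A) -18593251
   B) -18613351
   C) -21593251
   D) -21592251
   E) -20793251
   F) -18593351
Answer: A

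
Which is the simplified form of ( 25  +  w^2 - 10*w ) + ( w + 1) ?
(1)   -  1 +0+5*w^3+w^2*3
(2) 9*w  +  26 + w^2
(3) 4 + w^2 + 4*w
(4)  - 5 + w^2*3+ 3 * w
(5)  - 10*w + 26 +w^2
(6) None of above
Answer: 6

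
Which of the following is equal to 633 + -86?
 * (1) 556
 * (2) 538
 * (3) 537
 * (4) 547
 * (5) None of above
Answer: 4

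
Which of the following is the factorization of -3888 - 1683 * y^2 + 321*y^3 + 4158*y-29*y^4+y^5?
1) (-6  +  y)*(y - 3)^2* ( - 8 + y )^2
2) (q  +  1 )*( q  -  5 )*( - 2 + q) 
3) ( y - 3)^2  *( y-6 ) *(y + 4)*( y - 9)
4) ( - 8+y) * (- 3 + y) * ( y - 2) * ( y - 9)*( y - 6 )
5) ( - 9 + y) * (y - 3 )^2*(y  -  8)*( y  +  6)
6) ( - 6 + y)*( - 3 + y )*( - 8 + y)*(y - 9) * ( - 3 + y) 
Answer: 6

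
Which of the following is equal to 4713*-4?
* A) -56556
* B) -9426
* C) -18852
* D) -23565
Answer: C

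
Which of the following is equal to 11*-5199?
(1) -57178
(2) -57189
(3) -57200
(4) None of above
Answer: 2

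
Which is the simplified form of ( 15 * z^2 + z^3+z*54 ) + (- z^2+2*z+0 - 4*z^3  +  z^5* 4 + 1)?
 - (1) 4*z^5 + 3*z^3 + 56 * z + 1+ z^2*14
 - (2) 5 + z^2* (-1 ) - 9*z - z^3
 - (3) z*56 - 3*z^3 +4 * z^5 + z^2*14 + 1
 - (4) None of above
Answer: 3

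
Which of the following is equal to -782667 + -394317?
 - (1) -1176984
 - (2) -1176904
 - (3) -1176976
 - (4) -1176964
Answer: 1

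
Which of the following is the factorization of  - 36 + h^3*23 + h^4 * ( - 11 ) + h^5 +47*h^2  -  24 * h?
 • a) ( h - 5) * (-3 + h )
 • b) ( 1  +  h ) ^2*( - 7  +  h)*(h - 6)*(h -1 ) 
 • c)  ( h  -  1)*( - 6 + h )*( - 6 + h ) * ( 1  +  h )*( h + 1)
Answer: c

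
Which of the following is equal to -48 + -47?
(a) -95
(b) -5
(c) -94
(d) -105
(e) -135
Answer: a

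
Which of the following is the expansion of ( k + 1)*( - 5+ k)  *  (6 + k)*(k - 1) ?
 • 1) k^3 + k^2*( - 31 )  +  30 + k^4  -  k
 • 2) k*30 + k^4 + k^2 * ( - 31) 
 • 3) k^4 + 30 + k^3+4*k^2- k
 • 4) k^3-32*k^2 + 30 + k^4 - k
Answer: 1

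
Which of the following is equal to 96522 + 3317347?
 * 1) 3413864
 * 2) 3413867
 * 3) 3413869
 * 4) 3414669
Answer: 3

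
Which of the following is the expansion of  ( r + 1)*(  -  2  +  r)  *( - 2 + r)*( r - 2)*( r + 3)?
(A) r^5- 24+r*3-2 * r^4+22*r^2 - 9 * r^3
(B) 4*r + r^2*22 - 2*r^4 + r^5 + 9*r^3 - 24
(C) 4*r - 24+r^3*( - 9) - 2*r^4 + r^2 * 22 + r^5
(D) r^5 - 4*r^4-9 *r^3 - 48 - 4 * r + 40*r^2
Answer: C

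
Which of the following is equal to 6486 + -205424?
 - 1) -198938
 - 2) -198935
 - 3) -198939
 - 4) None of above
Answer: 1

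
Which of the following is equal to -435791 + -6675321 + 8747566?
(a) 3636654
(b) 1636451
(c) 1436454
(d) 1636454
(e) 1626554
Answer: d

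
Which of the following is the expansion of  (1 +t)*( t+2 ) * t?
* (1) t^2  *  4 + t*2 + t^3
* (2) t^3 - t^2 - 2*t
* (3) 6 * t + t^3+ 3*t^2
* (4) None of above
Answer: 4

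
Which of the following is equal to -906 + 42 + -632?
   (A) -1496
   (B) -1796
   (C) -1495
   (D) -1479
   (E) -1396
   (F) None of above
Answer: A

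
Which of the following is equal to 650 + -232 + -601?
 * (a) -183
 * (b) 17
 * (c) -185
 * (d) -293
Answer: a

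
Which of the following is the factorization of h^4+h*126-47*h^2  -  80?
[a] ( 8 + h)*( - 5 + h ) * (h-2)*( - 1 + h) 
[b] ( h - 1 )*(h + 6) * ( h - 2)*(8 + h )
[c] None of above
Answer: a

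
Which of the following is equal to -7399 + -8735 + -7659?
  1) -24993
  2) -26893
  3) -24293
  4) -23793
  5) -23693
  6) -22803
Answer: 4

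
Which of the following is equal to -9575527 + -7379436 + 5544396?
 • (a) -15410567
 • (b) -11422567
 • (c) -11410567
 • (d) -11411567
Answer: c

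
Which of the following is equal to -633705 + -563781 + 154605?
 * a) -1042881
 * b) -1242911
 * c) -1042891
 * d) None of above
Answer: a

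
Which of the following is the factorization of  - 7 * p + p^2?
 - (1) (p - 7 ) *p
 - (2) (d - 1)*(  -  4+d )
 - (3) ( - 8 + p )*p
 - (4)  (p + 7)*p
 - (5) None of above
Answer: 1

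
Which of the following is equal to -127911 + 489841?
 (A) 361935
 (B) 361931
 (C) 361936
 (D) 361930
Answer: D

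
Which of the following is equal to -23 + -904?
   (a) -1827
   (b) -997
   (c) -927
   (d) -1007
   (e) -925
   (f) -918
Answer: c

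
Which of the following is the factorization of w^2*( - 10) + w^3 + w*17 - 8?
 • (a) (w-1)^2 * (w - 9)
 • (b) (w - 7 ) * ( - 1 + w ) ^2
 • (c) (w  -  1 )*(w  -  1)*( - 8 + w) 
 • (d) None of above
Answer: c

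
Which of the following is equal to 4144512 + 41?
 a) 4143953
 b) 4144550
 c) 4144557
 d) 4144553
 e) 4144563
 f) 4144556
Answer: d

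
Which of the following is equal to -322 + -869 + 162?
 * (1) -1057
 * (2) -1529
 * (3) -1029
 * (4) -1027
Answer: 3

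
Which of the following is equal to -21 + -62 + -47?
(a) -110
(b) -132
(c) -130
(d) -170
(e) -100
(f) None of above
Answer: c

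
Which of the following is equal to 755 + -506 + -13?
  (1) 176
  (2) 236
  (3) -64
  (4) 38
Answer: 2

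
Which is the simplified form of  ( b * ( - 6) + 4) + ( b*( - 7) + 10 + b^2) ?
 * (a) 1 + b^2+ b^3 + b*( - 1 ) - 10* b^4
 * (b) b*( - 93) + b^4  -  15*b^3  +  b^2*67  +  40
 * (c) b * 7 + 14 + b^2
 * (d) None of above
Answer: d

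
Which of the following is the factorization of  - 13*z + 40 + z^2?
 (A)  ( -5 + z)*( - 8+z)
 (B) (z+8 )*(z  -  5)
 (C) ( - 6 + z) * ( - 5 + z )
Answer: A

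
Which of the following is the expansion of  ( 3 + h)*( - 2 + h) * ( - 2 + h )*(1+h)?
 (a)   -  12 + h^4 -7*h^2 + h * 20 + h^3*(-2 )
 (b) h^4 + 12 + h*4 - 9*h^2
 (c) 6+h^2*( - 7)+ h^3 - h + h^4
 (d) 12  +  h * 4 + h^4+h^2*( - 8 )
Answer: b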